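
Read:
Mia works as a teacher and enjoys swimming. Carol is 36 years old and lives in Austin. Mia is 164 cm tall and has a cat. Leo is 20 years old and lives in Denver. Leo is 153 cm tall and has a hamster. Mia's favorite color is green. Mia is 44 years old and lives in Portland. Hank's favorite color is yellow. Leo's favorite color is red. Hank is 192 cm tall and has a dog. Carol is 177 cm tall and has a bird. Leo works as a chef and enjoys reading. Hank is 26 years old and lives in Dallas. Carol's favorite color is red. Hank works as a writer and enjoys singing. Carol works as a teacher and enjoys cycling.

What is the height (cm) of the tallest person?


Tallest: Hank at 192 cm

192


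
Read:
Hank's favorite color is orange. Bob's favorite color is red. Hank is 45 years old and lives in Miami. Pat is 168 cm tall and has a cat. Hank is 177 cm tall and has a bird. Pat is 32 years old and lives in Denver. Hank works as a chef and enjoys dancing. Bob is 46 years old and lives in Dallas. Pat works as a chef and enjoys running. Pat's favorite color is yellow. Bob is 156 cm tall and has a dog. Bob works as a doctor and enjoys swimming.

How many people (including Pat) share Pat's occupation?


Pat is a chef. Count = 2

2


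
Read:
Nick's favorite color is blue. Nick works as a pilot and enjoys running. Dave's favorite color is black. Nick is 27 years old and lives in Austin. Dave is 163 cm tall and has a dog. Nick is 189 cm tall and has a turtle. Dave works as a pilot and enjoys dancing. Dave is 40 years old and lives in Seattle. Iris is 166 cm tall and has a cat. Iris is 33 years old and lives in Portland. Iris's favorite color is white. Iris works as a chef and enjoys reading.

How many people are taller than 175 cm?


Taller than 175: 1

1


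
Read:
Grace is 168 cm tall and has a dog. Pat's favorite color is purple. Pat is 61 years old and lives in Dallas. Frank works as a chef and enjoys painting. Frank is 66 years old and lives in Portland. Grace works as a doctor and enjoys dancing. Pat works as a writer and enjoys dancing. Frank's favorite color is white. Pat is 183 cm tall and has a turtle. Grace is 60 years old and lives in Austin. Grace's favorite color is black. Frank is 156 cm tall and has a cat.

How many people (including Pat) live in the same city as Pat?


Pat lives in Dallas. Count = 1

1


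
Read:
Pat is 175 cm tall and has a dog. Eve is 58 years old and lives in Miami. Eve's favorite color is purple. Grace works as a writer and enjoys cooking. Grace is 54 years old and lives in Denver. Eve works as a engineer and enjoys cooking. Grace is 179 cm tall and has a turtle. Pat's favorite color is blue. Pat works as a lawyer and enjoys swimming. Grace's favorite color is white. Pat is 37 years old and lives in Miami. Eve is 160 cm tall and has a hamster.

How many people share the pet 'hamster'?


Count: 1

1


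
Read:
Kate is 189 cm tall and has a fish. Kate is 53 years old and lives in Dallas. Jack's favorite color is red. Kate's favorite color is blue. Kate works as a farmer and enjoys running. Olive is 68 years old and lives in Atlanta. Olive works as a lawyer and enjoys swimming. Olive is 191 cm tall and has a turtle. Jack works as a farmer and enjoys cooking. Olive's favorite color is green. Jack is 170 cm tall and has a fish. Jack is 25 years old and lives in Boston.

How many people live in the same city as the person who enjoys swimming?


Person with hobby swimming is Olive, city Atlanta. Count = 1

1


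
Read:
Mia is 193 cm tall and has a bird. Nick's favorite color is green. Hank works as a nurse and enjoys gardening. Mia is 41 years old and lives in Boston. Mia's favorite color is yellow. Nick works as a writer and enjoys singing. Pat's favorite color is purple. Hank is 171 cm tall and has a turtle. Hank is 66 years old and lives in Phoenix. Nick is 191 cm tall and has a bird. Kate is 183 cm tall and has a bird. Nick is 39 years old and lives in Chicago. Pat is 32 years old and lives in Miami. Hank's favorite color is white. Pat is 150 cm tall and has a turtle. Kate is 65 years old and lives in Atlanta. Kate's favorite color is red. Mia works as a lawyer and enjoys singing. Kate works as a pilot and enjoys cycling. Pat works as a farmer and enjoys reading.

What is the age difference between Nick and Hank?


|39 - 66| = 27

27


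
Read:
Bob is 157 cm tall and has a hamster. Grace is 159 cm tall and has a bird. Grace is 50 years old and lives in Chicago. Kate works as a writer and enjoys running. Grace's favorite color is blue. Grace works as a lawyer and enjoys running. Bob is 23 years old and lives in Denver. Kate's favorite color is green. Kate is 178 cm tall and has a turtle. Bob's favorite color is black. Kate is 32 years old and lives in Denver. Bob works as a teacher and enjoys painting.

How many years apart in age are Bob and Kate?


23 vs 32, diff = 9

9


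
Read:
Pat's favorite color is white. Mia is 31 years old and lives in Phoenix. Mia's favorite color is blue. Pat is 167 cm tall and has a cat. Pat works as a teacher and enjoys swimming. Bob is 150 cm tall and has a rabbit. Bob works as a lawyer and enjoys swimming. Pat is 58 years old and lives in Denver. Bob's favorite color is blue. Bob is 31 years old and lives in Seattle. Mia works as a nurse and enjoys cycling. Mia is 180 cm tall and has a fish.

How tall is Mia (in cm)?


Mia is 180 cm tall

180


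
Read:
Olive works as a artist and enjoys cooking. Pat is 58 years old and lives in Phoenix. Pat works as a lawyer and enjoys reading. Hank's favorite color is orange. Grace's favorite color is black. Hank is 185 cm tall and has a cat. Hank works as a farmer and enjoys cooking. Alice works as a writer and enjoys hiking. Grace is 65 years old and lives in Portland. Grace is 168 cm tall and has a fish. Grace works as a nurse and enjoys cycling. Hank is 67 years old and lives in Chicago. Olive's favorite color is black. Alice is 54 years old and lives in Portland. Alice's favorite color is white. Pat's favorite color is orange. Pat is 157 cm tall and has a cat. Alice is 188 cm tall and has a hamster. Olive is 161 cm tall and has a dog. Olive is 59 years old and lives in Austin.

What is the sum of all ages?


59+54+67+58+65 = 303

303


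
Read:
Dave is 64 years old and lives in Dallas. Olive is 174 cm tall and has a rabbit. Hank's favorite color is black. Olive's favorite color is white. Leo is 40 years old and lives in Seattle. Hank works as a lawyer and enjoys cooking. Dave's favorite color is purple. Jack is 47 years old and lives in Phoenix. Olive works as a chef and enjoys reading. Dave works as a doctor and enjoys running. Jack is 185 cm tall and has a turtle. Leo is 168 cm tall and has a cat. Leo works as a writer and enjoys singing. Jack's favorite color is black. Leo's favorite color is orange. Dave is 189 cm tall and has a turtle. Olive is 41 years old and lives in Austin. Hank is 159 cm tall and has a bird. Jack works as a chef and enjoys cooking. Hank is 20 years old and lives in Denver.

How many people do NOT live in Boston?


Not in Boston: 5

5


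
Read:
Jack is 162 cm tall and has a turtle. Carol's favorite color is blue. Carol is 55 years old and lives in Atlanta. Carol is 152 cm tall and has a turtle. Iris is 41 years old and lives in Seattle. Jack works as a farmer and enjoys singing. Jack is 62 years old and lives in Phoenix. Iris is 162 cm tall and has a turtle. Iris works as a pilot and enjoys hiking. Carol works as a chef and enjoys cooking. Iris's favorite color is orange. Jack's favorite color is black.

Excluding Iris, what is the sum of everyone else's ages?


Sum (excluding Iris): 117

117


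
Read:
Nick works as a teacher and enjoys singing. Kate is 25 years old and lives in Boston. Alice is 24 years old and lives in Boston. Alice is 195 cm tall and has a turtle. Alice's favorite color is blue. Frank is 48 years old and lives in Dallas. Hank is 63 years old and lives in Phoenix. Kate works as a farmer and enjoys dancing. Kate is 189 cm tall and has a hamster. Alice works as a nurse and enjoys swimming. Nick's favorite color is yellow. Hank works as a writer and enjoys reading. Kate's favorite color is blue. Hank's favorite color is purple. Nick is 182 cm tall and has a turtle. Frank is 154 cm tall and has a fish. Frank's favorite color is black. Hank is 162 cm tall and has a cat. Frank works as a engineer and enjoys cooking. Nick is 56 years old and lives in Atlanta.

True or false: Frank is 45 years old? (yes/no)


Frank is actually 48. no

no


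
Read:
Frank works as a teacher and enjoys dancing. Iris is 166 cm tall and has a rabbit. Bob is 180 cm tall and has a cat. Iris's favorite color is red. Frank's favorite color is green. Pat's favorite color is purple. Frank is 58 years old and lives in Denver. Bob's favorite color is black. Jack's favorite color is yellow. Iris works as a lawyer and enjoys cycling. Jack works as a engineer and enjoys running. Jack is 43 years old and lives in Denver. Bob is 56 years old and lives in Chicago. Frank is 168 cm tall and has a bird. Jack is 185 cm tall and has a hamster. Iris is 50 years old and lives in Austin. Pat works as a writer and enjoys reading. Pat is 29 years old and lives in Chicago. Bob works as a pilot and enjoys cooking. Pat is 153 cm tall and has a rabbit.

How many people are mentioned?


People: Frank, Jack, Iris, Bob, Pat. Count = 5

5


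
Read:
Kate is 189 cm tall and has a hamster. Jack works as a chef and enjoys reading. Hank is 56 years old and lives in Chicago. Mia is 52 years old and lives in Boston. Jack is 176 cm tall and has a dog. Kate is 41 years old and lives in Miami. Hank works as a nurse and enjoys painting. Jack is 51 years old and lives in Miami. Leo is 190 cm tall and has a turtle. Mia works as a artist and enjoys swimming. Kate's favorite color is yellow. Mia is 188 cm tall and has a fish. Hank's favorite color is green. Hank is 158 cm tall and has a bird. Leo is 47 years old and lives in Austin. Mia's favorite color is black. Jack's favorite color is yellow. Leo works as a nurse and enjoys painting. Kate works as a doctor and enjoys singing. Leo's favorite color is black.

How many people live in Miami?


Count in Miami: 2

2


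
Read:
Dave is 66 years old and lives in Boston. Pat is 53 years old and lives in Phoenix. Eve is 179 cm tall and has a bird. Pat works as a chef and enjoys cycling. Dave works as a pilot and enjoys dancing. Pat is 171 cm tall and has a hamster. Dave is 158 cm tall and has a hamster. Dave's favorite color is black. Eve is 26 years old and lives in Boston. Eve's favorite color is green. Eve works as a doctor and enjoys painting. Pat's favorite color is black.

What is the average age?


Sum=145, n=3, avg=48.33

48.33


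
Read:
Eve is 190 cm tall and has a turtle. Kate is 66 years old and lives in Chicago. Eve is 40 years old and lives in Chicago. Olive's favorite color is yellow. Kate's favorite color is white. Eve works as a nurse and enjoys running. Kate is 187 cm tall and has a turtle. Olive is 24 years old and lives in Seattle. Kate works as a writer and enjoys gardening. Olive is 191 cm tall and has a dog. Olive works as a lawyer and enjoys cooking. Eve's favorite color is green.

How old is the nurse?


The nurse is Eve, age 40

40


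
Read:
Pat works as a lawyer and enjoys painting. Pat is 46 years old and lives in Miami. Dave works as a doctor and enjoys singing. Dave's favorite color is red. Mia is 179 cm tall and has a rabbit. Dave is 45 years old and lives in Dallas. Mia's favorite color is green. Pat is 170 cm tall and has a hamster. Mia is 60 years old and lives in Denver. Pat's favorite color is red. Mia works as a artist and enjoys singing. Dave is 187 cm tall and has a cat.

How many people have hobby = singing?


Count: 2

2


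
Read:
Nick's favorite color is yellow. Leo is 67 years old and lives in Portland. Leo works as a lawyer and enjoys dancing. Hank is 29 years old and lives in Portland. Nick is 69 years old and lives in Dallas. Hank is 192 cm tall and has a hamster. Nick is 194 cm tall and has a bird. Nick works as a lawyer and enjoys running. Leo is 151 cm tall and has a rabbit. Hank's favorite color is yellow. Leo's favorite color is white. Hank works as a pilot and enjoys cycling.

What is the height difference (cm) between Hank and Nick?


|192 - 194| = 2

2


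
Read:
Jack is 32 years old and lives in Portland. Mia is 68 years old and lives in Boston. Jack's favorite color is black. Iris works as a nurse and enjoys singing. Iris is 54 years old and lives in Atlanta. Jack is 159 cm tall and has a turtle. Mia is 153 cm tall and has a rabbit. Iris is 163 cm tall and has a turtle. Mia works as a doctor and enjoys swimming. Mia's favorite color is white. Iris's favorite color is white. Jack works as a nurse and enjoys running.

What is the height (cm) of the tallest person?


Tallest: Iris at 163 cm

163


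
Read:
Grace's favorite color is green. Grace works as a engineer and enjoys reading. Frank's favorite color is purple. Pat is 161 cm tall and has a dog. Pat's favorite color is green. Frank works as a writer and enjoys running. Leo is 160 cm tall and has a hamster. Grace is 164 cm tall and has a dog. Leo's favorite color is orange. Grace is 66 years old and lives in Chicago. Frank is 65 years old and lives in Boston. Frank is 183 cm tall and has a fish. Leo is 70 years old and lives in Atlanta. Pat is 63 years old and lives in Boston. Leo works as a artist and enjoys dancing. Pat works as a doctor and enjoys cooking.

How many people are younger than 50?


Filter: 0

0


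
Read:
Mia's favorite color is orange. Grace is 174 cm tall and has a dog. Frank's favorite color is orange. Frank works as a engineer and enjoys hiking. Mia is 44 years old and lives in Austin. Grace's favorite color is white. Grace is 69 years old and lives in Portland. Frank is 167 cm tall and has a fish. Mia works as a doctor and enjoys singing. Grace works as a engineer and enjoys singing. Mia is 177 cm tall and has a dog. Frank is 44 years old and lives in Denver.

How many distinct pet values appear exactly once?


Unique pet values: 1

1


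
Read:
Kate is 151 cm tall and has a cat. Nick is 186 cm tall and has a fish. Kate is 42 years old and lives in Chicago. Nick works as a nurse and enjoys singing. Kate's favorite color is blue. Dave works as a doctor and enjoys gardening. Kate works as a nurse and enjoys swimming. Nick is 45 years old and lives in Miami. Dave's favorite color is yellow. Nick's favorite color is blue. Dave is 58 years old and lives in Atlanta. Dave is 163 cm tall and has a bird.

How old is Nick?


Nick is 45 years old

45


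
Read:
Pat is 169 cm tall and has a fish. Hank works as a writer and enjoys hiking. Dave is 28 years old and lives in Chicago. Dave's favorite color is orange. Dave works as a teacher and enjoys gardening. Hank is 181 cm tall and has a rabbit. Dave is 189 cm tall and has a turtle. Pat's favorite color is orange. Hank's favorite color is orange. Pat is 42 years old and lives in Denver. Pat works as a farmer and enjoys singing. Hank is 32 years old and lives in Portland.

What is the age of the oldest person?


Oldest: Pat at 42

42


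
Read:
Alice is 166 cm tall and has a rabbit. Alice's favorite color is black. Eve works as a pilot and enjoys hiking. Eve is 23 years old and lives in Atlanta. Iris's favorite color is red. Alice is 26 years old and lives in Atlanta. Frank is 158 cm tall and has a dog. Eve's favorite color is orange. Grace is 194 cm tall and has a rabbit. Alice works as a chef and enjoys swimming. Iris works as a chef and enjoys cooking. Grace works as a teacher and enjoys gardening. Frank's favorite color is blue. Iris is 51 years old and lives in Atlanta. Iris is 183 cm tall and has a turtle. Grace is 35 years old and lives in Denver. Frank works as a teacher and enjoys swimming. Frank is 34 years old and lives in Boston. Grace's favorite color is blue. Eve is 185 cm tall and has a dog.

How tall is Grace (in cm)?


Grace is 194 cm tall

194


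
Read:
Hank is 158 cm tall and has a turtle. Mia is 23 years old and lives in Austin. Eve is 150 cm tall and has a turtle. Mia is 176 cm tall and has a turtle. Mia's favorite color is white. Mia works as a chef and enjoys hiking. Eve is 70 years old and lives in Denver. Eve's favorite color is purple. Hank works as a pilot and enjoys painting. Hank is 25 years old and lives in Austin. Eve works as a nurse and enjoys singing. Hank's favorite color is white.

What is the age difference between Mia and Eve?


|23 - 70| = 47

47


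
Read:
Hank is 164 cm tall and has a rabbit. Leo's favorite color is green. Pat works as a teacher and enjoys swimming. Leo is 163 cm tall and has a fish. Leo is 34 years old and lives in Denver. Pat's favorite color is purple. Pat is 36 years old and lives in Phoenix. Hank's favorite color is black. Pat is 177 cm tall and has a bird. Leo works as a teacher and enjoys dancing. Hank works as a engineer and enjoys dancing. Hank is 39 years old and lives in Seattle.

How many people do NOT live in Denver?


Not in Denver: 2

2


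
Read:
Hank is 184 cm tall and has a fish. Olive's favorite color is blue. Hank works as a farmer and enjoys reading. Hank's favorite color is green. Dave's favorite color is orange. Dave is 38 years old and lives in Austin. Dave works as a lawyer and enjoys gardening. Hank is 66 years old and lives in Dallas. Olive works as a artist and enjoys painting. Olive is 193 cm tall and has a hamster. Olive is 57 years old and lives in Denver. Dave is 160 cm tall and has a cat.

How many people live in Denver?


Count in Denver: 1

1


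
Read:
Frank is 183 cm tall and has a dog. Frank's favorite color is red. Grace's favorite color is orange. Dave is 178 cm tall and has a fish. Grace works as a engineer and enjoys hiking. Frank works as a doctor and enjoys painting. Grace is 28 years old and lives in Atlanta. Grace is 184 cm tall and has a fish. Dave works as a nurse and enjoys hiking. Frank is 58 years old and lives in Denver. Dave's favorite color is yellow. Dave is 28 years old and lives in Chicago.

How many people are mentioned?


People: Frank, Dave, Grace. Count = 3

3


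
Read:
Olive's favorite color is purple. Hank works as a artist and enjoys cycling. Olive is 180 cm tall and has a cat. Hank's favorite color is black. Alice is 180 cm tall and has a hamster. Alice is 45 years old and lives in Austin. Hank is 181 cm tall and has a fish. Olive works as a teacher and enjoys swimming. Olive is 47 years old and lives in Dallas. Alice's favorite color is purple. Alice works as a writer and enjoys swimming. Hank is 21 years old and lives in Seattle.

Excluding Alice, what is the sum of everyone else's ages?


Sum (excluding Alice): 68

68


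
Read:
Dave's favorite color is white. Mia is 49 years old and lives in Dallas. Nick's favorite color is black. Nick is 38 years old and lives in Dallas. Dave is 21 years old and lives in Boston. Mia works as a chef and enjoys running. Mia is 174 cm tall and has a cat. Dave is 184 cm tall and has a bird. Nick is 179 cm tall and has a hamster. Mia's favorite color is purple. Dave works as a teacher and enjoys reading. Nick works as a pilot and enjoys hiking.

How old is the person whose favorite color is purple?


Person with favorite color=purple is Mia, age 49

49


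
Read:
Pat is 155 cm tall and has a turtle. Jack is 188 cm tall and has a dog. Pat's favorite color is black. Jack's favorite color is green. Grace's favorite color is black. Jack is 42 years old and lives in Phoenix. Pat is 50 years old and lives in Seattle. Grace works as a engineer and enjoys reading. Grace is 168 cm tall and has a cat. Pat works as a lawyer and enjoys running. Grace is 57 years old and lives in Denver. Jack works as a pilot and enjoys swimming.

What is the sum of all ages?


42+50+57 = 149

149


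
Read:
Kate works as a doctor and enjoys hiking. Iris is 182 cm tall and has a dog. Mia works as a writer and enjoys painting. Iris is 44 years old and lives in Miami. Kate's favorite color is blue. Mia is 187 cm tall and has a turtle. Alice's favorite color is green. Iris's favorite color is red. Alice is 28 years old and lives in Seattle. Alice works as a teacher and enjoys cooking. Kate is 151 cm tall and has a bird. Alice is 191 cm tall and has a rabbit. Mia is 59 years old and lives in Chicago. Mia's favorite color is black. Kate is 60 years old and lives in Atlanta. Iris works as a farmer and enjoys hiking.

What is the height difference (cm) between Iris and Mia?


|182 - 187| = 5

5


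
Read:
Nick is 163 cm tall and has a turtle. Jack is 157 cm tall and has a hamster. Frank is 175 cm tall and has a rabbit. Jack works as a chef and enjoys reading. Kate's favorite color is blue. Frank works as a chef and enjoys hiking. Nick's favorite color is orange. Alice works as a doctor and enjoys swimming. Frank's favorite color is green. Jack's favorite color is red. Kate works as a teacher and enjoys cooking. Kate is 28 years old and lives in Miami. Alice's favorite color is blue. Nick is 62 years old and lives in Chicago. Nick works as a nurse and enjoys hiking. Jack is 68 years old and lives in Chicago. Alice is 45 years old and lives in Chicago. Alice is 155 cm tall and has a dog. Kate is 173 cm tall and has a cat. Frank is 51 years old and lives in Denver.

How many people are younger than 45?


Filter: 1

1


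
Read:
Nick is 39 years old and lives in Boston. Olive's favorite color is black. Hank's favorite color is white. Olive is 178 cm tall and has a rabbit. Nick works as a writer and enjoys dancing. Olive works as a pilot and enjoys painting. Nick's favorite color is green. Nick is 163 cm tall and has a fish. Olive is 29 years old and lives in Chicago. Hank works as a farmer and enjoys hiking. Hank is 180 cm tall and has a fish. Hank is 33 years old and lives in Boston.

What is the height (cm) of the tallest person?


Tallest: Hank at 180 cm

180


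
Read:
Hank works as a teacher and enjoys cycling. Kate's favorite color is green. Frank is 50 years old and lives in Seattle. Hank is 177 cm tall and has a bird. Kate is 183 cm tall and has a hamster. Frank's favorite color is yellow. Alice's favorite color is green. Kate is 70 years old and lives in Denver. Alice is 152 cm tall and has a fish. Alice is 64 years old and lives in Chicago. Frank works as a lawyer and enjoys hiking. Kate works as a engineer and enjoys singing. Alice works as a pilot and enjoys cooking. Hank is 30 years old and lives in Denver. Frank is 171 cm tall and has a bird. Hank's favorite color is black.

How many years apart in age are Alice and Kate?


64 vs 70, diff = 6

6


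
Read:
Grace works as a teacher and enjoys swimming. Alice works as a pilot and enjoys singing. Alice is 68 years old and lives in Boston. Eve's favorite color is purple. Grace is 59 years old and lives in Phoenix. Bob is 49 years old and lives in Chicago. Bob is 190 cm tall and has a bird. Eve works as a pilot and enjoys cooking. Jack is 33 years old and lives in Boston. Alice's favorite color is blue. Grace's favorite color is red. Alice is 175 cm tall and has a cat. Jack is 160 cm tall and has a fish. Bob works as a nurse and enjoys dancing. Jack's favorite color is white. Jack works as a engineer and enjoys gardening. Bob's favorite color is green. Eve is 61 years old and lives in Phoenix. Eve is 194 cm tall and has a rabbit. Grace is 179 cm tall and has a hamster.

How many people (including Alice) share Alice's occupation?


Alice is a pilot. Count = 2

2


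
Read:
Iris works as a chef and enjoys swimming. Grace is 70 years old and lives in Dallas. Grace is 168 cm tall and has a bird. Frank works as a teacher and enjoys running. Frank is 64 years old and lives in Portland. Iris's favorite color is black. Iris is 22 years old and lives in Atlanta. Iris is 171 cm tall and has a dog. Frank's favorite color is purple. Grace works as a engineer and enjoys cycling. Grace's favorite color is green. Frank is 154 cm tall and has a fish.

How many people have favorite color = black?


Count: 1

1


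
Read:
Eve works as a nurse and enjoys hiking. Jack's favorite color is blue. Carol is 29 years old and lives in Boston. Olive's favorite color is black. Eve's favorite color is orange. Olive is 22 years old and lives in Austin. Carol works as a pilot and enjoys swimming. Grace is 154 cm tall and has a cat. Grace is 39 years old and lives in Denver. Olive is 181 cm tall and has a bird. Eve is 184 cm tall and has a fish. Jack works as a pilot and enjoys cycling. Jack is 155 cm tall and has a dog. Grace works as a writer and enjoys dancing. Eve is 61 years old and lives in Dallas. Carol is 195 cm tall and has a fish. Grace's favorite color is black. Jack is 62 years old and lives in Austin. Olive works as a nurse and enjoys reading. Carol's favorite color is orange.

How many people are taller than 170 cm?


Taller than 170: 3

3


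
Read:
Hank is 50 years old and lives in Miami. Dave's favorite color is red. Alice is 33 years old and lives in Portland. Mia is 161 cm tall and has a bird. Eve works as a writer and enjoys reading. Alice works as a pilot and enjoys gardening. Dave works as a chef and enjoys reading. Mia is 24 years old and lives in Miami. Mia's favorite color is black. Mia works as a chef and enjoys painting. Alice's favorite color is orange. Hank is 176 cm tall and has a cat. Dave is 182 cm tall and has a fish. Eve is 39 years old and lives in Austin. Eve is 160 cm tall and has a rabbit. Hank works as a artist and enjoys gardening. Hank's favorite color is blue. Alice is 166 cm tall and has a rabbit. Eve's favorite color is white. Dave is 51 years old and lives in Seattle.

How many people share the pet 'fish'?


Count: 1

1


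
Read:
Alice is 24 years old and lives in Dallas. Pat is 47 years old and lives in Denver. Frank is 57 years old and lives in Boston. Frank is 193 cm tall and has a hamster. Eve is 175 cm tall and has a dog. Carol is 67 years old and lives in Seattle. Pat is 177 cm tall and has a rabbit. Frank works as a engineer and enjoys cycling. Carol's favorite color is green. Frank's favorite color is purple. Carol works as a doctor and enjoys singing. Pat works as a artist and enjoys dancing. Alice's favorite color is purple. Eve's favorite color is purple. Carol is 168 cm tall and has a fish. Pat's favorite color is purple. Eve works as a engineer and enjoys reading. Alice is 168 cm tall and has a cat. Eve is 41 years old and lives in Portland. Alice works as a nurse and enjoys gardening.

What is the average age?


Sum=236, n=5, avg=47.2

47.2


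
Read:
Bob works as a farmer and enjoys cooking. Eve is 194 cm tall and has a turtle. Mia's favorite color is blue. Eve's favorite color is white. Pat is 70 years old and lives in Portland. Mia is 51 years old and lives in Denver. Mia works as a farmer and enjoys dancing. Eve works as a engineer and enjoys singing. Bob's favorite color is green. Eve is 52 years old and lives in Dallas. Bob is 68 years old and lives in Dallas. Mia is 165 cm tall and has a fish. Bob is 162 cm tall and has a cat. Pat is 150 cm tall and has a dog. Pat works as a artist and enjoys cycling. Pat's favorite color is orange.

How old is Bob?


Bob is 68 years old

68


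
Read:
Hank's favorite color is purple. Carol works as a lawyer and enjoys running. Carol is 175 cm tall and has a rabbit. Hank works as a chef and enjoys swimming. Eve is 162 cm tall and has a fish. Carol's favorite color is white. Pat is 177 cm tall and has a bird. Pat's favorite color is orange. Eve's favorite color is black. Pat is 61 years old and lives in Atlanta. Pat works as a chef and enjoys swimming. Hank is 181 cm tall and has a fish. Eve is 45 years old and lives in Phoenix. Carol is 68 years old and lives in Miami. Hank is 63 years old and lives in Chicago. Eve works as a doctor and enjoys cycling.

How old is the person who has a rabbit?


Person with rabbit is Carol, age 68

68


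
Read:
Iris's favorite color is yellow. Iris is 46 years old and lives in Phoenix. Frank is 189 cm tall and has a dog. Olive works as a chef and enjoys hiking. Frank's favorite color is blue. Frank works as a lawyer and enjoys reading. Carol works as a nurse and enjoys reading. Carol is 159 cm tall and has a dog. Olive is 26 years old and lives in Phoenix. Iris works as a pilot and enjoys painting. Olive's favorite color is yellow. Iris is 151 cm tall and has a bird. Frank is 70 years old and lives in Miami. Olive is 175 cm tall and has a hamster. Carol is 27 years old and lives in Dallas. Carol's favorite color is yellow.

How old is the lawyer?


The lawyer is Frank, age 70

70


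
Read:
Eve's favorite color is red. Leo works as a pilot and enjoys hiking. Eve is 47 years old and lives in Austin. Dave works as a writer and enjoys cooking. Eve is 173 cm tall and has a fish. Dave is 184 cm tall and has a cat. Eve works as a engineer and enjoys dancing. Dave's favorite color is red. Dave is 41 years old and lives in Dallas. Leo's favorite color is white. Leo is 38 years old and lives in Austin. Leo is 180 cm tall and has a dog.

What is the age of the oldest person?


Oldest: Eve at 47

47


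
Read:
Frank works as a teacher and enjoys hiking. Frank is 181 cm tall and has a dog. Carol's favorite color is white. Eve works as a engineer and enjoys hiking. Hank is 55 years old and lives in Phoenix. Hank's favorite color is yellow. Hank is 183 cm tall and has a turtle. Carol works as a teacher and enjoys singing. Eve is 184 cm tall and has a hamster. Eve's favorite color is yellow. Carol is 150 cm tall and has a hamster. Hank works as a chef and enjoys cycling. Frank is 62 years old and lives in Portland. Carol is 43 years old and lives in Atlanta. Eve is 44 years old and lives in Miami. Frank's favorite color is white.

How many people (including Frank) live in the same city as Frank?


Frank lives in Portland. Count = 1

1


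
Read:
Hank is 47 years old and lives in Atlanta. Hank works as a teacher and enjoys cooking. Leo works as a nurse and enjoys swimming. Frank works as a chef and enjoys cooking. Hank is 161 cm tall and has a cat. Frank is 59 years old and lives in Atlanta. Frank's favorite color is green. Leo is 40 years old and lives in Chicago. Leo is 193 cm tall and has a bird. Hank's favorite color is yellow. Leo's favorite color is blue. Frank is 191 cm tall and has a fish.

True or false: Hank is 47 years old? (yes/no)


Hank is actually 47. yes

yes


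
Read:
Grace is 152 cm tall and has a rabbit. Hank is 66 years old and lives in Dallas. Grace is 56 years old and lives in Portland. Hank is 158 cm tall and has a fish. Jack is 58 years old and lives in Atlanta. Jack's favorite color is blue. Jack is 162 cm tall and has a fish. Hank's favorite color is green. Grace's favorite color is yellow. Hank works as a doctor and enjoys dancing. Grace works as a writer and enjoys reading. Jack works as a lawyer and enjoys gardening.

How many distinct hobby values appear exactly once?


Unique hobby values: 3

3


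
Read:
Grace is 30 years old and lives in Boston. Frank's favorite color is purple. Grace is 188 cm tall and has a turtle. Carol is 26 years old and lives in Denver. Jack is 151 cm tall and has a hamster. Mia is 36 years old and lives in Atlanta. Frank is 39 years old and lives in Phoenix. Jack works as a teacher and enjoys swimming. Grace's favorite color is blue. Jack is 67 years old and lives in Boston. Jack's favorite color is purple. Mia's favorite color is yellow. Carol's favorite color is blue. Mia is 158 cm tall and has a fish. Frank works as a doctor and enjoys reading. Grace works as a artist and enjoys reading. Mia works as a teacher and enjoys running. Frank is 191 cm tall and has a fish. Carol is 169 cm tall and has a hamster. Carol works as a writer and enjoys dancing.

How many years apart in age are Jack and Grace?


67 vs 30, diff = 37

37


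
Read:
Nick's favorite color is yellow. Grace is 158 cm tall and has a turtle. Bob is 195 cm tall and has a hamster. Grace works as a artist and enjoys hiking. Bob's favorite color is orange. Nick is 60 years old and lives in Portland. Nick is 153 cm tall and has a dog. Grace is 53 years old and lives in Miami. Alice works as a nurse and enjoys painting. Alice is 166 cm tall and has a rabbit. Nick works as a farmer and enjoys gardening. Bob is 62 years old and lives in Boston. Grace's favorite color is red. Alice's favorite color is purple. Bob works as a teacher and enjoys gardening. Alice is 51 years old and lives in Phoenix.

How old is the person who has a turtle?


Person with turtle is Grace, age 53

53


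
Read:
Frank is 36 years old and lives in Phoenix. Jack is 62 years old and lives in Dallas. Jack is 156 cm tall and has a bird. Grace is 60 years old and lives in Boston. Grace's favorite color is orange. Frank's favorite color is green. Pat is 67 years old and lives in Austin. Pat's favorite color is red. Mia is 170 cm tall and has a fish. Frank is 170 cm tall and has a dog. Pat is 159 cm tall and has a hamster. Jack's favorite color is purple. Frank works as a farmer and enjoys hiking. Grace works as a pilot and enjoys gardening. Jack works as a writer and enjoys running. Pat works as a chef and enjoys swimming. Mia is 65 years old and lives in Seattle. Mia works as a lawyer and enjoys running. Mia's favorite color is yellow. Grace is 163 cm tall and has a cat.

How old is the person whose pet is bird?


Person with pet=bird is Jack, age 62

62


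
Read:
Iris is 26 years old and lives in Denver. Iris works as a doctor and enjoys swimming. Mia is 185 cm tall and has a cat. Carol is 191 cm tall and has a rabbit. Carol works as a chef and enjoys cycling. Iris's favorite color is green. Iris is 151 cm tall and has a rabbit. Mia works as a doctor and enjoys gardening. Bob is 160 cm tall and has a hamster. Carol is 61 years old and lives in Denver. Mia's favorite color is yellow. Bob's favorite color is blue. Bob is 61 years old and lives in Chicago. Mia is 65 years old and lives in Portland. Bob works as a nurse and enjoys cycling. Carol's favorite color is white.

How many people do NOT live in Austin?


Not in Austin: 4

4


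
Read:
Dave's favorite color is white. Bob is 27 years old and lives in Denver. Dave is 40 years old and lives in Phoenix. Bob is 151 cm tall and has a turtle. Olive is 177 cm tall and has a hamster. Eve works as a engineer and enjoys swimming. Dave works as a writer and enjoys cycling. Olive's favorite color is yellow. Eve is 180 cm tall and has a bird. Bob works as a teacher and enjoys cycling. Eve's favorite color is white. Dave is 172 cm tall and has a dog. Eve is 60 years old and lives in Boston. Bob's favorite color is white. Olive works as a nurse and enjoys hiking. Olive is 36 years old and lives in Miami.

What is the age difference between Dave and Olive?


|40 - 36| = 4

4


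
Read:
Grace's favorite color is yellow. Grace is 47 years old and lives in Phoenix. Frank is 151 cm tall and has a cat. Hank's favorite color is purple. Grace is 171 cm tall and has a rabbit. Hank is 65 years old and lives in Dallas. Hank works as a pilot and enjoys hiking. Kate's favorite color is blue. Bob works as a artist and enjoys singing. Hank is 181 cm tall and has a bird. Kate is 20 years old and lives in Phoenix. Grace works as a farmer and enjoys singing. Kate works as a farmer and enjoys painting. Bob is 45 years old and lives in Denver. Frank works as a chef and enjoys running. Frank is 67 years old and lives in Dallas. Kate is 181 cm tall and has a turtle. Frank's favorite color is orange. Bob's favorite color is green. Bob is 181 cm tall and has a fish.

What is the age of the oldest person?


Oldest: Frank at 67

67


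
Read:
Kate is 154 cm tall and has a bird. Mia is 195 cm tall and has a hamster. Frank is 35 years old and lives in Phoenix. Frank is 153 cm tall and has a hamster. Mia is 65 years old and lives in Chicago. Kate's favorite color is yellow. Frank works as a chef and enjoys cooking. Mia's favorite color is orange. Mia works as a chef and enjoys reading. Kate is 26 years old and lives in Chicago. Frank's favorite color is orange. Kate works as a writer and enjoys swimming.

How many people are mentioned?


People: Frank, Kate, Mia. Count = 3

3


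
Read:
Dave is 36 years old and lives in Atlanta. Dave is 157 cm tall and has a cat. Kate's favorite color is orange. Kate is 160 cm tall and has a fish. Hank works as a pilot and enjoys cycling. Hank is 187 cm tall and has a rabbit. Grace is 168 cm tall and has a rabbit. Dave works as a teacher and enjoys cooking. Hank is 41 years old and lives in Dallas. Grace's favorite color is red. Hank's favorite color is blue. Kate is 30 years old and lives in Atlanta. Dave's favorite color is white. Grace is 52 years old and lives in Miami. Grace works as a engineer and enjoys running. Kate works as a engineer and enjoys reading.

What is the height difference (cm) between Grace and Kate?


|168 - 160| = 8

8


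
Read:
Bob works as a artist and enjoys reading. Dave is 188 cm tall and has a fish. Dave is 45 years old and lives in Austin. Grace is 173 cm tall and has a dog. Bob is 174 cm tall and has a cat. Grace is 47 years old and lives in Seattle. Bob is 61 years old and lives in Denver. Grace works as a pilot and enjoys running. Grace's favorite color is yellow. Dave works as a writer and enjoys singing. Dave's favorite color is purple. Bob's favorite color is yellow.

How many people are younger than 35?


Filter: 0

0


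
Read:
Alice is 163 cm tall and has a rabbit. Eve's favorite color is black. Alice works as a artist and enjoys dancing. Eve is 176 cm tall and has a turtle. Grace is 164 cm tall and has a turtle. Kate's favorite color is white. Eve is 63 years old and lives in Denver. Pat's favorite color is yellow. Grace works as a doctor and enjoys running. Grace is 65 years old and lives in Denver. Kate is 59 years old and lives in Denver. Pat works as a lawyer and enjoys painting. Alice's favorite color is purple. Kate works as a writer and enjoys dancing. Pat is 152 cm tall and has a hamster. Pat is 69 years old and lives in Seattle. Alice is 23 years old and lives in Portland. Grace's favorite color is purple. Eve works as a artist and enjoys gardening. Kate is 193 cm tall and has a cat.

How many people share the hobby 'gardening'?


Count: 1

1


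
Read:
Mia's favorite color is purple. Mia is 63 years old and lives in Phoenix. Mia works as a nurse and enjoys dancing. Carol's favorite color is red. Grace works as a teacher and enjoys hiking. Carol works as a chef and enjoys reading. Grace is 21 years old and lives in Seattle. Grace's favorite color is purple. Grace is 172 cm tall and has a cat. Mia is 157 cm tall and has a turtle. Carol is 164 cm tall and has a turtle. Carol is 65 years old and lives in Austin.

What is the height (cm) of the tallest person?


Tallest: Grace at 172 cm

172


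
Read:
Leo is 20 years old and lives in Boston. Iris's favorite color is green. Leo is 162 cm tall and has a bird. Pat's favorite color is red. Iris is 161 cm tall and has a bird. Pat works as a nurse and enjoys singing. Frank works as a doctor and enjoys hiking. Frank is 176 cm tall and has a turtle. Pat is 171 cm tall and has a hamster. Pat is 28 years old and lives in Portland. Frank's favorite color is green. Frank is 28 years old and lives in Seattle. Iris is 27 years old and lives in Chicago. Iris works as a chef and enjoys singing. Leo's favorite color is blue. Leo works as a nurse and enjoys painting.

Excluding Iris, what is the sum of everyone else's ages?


Sum (excluding Iris): 76

76


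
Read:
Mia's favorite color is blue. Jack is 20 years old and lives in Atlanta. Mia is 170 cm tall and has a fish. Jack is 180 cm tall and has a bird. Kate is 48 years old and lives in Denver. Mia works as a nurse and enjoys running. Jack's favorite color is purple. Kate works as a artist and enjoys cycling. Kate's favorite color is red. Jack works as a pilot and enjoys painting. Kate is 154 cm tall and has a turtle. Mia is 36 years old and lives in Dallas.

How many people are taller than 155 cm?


Taller than 155: 2

2
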